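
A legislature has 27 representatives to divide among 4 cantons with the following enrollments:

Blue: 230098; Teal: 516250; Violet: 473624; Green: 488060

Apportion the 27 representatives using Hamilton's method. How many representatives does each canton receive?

Standard divisor: 1708032 ÷ 27 ≈ 63260.444.
Standard quotas: Blue 3.6373, Teal 8.1607, Violet 7.4869, Green 7.7151.
Lower quotas: Blue 3, Teal 8, Violet 7, Green 7 (sum 25, leaving 2 seats).
Remainders in descending order: Green 0.7151, Blue 0.6373, Violet 0.4869, Teal 0.1607.
The surplus seats go to Green, Blue.

Blue 4; Teal 8; Violet 7; Green 8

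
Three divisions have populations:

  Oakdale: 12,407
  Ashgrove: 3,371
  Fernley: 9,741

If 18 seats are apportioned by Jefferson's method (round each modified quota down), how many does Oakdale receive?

9

Standard divisor 25519/18 ≈ 1417.722; standard quotas: Oakdale 8.751, Ashgrove 2.378, Fernley 6.871.
Rounding down gives 8, 2, 6 = 16 seats, so the divisor must be adjusted.
With modified divisor 1300: modified quotas Oakdale 9.544, Ashgrove 2.593, Fernley 7.493.
Rounding down: Oakdale 9, Ashgrove 2, Fernley 7 (total 18).
Oakdale receives 9.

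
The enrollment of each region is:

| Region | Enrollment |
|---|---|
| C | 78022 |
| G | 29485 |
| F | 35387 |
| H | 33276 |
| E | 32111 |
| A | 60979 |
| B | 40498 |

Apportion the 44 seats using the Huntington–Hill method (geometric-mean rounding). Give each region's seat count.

With divisor 7183: modified quotas C 10.862, G 4.105, F 4.926, H 4.633, E 4.470, A 8.489, B 5.638.
Geometric-mean thresholds: C √(10·11)=10.488, G √(4·5)=4.472, F √(4·5)=4.472, H √(4·5)=4.472, E √(4·5)=4.472, A √(8·9)=8.485, B √(5·6)=5.477.
Each quota rounded against its threshold gives C 11, G 4, F 5, H 5, E 4, A 9, B 6 (total 44).

C: 11, G: 4, F: 5, H: 5, E: 4, A: 9, B: 6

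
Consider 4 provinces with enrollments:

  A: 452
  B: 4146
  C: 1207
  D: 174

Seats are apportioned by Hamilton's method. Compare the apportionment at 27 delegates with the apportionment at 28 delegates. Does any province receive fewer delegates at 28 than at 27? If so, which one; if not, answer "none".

At 27 seats: A 2, B 19, C 5, D 1.
At 28 seats: A 2, B 19, C 6, D 1.
No province's allocation decreased.

none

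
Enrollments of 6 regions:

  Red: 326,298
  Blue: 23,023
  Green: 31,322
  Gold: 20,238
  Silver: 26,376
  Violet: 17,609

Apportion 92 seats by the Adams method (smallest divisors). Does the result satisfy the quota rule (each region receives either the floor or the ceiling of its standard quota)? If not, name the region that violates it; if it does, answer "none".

Standard quotas: Red 67.480, Blue 4.761, Green 6.478, Gold 4.185, Silver 5.455, Violet 3.642.
Adams allocation: Red 65, Blue 5, Green 7, Gold 5, Silver 6, Violet 4.
Red has quota 67.480 (lower 67, upper 68) but receives 65 — outside the quota interval.

Red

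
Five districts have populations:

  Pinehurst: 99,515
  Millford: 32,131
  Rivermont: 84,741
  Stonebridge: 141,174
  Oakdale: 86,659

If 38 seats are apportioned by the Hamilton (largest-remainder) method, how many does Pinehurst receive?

9

The standard divisor is 444220/38 = 11690.
Standard quotas: Pinehurst 8.5128, Millford 2.7486, Rivermont 7.2490, Stonebridge 12.0765, Oakdale 7.4131.
Lower quotas: Pinehurst 8, Millford 2, Rivermont 7, Stonebridge 12, Oakdale 7 (sum 36, leaving 2 seats).
Remainders in descending order: Millford 0.7486, Pinehurst 0.5128, Oakdale 0.4131, Rivermont 0.2490, Stonebridge 0.0765.
Largest remainders: Millford, Pinehurst receive the extra seats.
Pinehurst receives 9.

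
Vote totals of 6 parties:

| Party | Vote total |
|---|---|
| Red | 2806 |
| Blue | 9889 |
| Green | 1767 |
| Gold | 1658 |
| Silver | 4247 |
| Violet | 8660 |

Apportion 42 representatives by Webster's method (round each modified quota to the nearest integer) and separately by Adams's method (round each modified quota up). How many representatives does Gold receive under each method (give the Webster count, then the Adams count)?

Webster: Red 4, Blue 14, Green 3, Gold 2, Silver 6, Violet 13.
Adams: Red 4, Blue 14, Green 3, Gold 3, Silver 6, Violet 12.
Gold gets 2 under Webster and 3 under Adams.

2 and 3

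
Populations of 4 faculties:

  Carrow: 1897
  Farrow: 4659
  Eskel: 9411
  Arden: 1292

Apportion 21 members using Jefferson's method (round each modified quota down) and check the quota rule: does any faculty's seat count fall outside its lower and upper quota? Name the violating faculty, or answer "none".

Standard quotas: Carrow 2.308, Farrow 5.669, Eskel 11.451, Arden 1.572.
Jefferson allocation: Carrow 2, Farrow 6, Eskel 12, Arden 1.
Every allocation lies between the lower and upper quota.

none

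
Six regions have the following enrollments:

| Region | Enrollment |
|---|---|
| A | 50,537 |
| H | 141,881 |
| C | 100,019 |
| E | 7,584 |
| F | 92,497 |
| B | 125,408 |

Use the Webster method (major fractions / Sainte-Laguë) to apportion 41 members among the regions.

A 4, H 11, C 8, E 1, F 7, B 10

Standard divisor 517926/41 ≈ 12632.341; standard quotas: A 4.001, H 11.232, C 7.918, E 0.600, F 7.322, B 9.928.
Rounding to the nearest integer gives A 4, H 11, C 8, E 1, F 7, B 10 — total 41, matching the house size, so no adjustment is needed.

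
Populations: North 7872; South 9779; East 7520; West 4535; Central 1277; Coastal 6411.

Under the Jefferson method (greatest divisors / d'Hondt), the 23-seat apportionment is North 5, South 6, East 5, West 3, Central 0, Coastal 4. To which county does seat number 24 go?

South

Priority for the next seat is population ÷ (current seats + 1).
Priorities: North 1312.000, South 1397.000, East 1253.333, West 1133.750, Central 1277.000, Coastal 1282.200.
Highest priority: South.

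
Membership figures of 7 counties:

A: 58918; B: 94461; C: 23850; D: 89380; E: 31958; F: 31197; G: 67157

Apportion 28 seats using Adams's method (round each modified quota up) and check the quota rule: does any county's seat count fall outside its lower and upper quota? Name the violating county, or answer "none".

none

Standard quotas: A 4.156, B 6.664, C 1.682, D 6.305, E 2.254, F 2.201, G 4.737.
Adams allocation: A 4, B 6, C 2, D 6, E 3, F 2, G 5.
Every allocation lies between the lower and upper quota.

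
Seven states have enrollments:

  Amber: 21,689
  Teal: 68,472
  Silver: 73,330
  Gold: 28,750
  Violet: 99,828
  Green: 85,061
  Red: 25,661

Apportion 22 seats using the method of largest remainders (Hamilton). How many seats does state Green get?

The standard divisor is 402791/22 ≈ 18308.682.
Standard quotas: Amber 1.1846, Teal 3.7399, Silver 4.0052, Gold 1.5703, Violet 5.4525, Green 4.6459, Red 1.4016.
Lower quotas: Amber 1, Teal 3, Silver 4, Gold 1, Violet 5, Green 4, Red 1 (sum 19, leaving 3 seats).
Remainders in descending order: Teal 0.7399, Green 0.6459, Gold 0.5703, Violet 0.4525, Red 0.4016, Amber 0.1846, Silver 0.0052.
The surplus seats go to Teal, Green, Gold.
Green receives 5.

5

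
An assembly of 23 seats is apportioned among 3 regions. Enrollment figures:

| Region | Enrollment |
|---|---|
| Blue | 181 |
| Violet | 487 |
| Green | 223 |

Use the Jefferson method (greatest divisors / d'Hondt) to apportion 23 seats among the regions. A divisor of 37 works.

With modified divisor 37: modified quotas Blue 4.892, Violet 13.162, Green 6.027.
Rounding down: Blue 4, Violet 13, Green 6 (total 23).

Blue 4, Violet 13, Green 6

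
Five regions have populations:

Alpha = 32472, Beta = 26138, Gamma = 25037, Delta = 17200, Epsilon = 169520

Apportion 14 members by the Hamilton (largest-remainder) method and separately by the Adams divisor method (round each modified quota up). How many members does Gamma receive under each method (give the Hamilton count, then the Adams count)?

1 and 2

Hamilton: Alpha 2, Beta 1, Gamma 1, Delta 1, Epsilon 9.
Adams: Alpha 2, Beta 2, Gamma 2, Delta 1, Epsilon 7.
Gamma gets 1 under Hamilton and 2 under Adams.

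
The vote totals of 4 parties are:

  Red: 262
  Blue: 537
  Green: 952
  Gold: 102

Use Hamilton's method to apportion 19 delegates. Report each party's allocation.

Standard divisor: 1853 ÷ 19 ≈ 97.526.
Standard quotas: Red 2.686, Blue 5.506, Green 9.761, Gold 1.046.
Lower quotas: Red 2, Blue 5, Green 9, Gold 1 (sum 17, leaving 2 seats).
Remainders in descending order: Green 0.761, Red 0.686, Blue 0.506, Gold 0.046.
The surplus seats go to Green, Red.

Red 3, Blue 5, Green 10, Gold 1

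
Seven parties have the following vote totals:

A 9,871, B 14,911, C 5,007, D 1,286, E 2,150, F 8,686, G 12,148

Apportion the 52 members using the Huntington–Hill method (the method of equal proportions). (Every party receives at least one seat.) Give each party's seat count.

A=10; B=14; C=5; D=1; E=2; F=8; G=12

With divisor 1035: modified quotas A 9.537, B 14.407, C 4.838, D 1.243, E 2.077, F 8.392, G 11.737.
Geometric-mean thresholds: A √(9·10)=9.487, B √(14·15)=14.491, C √(4·5)=4.472, D √(1·2)=1.414, E √(2·3)=2.449, F √(8·9)=8.485, G √(11·12)=11.489.
Each quota rounded against its threshold gives A 10, B 14, C 5, D 1, E 2, F 8, G 12 (total 52).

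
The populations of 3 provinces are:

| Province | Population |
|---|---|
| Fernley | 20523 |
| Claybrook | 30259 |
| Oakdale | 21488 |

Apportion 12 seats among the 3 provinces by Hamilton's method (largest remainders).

Total 72270; standard divisor 72270/12 ≈ 6022.5.
Standard quotas: Fernley 3.4077, Claybrook 5.0243, Oakdale 3.5680.
Lower quotas: Fernley 3, Claybrook 5, Oakdale 3 (sum 11, leaving 1 seat).
Remainders in descending order: Oakdale 0.5680, Fernley 0.4077, Claybrook 0.0243.
The surplus seat goes to Oakdale.

Fernley=3; Claybrook=5; Oakdale=4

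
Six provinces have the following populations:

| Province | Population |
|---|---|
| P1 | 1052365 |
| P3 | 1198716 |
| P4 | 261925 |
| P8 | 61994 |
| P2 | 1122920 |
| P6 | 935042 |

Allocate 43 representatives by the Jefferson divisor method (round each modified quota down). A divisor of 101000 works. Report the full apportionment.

With modified divisor 101000: modified quotas P1 10.419, P3 11.868, P4 2.593, P8 0.614, P2 11.118, P6 9.258.
Rounding down: P1 10, P3 11, P4 2, P8 0, P2 11, P6 9 (total 43).

P1: 10, P3: 11, P4: 2, P8: 0, P2: 11, P6: 9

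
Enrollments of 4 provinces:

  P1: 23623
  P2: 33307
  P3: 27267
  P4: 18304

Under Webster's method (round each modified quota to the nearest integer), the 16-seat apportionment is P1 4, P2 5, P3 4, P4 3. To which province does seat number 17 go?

Priority for the next seat is population ÷ (current seats + 0.5).
Priorities: P1 5249.556, P2 6055.818, P3 6059.333, P4 5229.714.
Highest priority: P3.

P3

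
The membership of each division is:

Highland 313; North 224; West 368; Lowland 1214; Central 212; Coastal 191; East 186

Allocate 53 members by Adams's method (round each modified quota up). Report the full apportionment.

Highland: 6, North: 5, West: 7, Lowland: 23, Central: 4, Coastal: 4, East: 4

Standard divisor 2708/53 ≈ 51.094; standard quotas: Highland 6.126, North 4.384, West 7.202, Lowland 23.760, Central 4.149, Coastal 3.738, East 3.640.
Rounding up gives 7, 5, 8, 24, 5, 4, 4 = 57 seats, so the divisor must be adjusted.
With modified divisor 54: modified quotas Highland 5.796, North 4.148, West 6.815, Lowland 22.481, Central 3.926, Coastal 3.537, East 3.444.
Rounding up: Highland 6, North 5, West 7, Lowland 23, Central 4, Coastal 4, East 4 (total 53).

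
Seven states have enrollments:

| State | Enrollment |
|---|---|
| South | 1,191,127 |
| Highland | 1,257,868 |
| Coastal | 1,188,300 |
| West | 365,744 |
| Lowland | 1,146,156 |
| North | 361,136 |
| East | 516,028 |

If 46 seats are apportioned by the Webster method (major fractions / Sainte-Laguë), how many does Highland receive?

9

Standard divisor 6026359/46 ≈ 131007.804; standard quotas: South 9.092, Highland 9.601, Coastal 9.070, West 2.792, Lowland 8.749, North 2.757, East 3.939.
Rounding to the nearest integer gives 9, 10, 9, 3, 9, 3, 4 = 47 seats, so the divisor must be adjusted.
With modified divisor 133600: modified quotas South 8.916, Highland 9.415, Coastal 8.894, West 2.738, Lowland 8.579, North 2.703, East 3.862.
Rounding to the nearest integer: South 9, Highland 9, Coastal 9, West 3, Lowland 9, North 3, East 4 (total 46).
Highland receives 9.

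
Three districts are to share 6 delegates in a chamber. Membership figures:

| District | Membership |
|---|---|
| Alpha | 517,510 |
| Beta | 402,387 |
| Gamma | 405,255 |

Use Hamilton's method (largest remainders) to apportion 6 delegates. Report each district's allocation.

The standard divisor is 1325152/6 ≈ 220858.667.
Standard quotas: Alpha 2.3432, Beta 1.8219, Gamma 1.8349.
Lower quotas: Alpha 2, Beta 1, Gamma 1 (sum 4, leaving 2 seats).
Remainders in descending order: Gamma 0.8349, Beta 0.8219, Alpha 0.3432.
The surplus seats go to Gamma, Beta.

Alpha=2, Beta=2, Gamma=2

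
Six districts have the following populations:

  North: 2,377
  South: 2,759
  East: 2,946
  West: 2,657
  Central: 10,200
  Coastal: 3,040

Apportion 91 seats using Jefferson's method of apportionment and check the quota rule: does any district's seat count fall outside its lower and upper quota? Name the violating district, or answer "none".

Standard quotas: North 9.021, South 10.470, East 11.180, West 10.083, Central 38.709, Coastal 11.537.
Jefferson allocation: North 9, South 10, East 11, West 10, Central 40, Coastal 11.
Central has quota 38.709 (lower 38, upper 39) but receives 40 — outside the quota interval.

Central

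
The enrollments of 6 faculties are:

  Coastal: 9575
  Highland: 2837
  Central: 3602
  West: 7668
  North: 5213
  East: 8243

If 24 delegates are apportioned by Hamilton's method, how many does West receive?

Standard divisor: 37138 ÷ 24 ≈ 1547.417.
Standard quotas: Coastal 6.1877, Highland 1.8334, Central 2.3278, West 4.9554, North 3.3688, East 5.3269.
Lower quotas: Coastal 6, Highland 1, Central 2, West 4, North 3, East 5 (sum 21, leaving 3 seats).
Remainders in descending order: West 0.9554, Highland 0.8334, North 0.3688, Central 0.3278, East 0.3269, Coastal 0.1877.
Largest remainders: West, Highland, North receive the extra seats.
West receives 5.

5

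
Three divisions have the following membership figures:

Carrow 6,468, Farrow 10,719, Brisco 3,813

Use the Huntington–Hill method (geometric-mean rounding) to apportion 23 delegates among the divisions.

Carrow=7; Farrow=12; Brisco=4

With divisor 899: modified quotas Carrow 7.195, Farrow 11.923, Brisco 4.241.
Geometric-mean thresholds: Carrow √(7·8)=7.483, Farrow √(11·12)=11.489, Brisco √(4·5)=4.472.
Each quota rounded against its threshold gives Carrow 7, Farrow 12, Brisco 4 (total 23).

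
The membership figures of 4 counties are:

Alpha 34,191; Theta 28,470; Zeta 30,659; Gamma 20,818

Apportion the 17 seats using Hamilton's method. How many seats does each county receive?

Alpha 5, Theta 4, Zeta 5, Gamma 3

The standard divisor is 114138/17 = 6714.
Standard quotas: Alpha 5.0925, Theta 4.2404, Zeta 4.5664, Gamma 3.1007.
Lower quotas: Alpha 5, Theta 4, Zeta 4, Gamma 3 (sum 16, leaving 1 seat).
Remainders in descending order: Zeta 0.5664, Theta 0.2404, Gamma 0.1007, Alpha 0.0925.
Largest remainder: Zeta receives the extra seat.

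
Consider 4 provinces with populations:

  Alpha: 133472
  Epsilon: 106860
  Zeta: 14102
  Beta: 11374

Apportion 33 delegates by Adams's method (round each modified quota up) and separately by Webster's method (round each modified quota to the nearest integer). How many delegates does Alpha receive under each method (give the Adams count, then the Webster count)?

16 and 17

Adams: Alpha 16, Epsilon 13, Zeta 2, Beta 2.
Webster: Alpha 17, Epsilon 13, Zeta 2, Beta 1.
Alpha gets 16 under Adams and 17 under Webster.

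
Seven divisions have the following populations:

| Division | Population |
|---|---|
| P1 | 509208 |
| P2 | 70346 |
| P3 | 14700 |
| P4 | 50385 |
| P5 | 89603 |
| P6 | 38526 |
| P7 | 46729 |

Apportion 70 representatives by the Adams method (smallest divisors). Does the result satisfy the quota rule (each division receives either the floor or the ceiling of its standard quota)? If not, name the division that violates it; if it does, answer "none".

P1

Standard quotas: P1 43.496, P2 6.009, P3 1.256, P4 4.304, P5 7.654, P6 3.291, P7 3.992.
Adams allocation: P1 41, P2 6, P3 2, P4 5, P5 8, P6 4, P7 4.
P1 has quota 43.496 (lower 43, upper 44) but receives 41 — outside the quota interval.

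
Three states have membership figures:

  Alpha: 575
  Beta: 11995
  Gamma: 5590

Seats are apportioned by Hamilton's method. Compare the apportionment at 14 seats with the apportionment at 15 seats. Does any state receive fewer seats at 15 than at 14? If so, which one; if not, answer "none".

At 14 seats: Alpha 1, Beta 9, Gamma 4.
At 15 seats: Alpha 0, Beta 10, Gamma 5.
Alpha drops from 1 to 0.

Alpha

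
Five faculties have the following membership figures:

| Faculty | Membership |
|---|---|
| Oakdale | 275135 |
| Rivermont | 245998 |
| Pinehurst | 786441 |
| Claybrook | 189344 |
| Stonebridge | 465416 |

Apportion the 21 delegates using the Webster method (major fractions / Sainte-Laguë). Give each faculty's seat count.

Oakdale 3, Rivermont 3, Pinehurst 8, Claybrook 2, Stonebridge 5

Standard divisor 1962334/21 ≈ 93444.476; standard quotas: Oakdale 2.944, Rivermont 2.633, Pinehurst 8.416, Claybrook 2.026, Stonebridge 4.981.
Rounding to the nearest integer gives Oakdale 3, Rivermont 3, Pinehurst 8, Claybrook 2, Stonebridge 5 — total 21, matching the house size, so no adjustment is needed.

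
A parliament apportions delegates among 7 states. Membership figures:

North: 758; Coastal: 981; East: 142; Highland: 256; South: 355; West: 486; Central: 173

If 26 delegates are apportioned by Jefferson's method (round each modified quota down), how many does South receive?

3

Standard divisor 3151/26 ≈ 121.192; standard quotas: North 6.255, Coastal 8.095, East 1.172, Highland 2.112, South 2.929, West 4.010, Central 1.427.
Rounding down gives 6, 8, 1, 2, 2, 4, 1 = 24 seats, so the divisor must be adjusted.
With modified divisor 108.6: modified quotas North 6.980, Coastal 9.033, East 1.308, Highland 2.357, South 3.269, West 4.475, Central 1.593.
Rounding down: North 6, Coastal 9, East 1, Highland 2, South 3, West 4, Central 1 (total 26).
South receives 3.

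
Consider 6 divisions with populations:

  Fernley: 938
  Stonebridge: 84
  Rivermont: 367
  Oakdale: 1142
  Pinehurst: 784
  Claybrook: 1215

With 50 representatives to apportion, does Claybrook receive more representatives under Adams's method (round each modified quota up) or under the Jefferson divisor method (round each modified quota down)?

Jefferson

Adams: Fernley 10, Stonebridge 1, Rivermont 4, Oakdale 13, Pinehurst 9, Claybrook 13.
Jefferson: Fernley 10, Stonebridge 0, Rivermont 4, Oakdale 13, Pinehurst 9, Claybrook 14.
Claybrook gets 13 under Adams and 14 under Jefferson.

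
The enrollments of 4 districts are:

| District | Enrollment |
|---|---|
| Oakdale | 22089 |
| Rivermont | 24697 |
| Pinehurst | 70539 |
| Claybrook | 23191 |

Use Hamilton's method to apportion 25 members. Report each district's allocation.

Total 140516; standard divisor 140516/25 ≈ 5620.64.
Standard quotas: Oakdale 3.9300, Rivermont 4.3940, Pinehurst 12.5500, Claybrook 4.1260.
Lower quotas: Oakdale 3, Rivermont 4, Pinehurst 12, Claybrook 4 (sum 23, leaving 2 seats).
Remainders in descending order: Oakdale 0.9300, Pinehurst 0.5500, Rivermont 0.3940, Claybrook 0.1260.
Largest remainders: Oakdale, Pinehurst receive the extra seats.

Oakdale: 4; Rivermont: 4; Pinehurst: 13; Claybrook: 4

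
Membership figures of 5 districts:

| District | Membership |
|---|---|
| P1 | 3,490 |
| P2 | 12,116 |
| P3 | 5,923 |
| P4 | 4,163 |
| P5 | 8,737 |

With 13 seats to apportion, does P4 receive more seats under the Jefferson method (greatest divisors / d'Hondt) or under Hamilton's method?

Hamilton

Jefferson: P1 1, P2 5, P3 2, P4 1, P5 4.
Hamilton: P1 1, P2 5, P3 2, P4 2, P5 3.
P4 gets 1 under Jefferson and 2 under Hamilton.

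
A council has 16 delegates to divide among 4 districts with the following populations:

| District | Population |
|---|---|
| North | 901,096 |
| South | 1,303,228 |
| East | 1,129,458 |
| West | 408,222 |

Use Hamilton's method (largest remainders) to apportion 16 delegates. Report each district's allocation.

North: 4, South: 5, East: 5, West: 2

Total 3742004; standard divisor 3742004/16 ≈ 233875.25.
Standard quotas: North 3.8529, South 5.5723, East 4.8293, West 1.7455.
Lower quotas: North 3, South 5, East 4, West 1 (sum 13, leaving 3 seats).
Remainders in descending order: North 0.8529, East 0.8293, West 0.7455, South 0.5723.
The surplus seats go to North, East, West.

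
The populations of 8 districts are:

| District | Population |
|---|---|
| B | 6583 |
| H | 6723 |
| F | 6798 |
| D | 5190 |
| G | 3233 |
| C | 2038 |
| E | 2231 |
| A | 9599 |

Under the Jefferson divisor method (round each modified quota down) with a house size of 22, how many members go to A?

5

Standard divisor 42395/22 ≈ 1927.045; standard quotas: B 3.416, H 3.489, F 3.528, D 2.693, G 1.678, C 1.058, E 1.158, A 4.981.
Rounding down gives 3, 3, 3, 2, 1, 1, 1, 4 = 18 seats, so the divisor must be adjusted.
With modified divisor 1660: modified quotas B 3.966, H 4.050, F 4.095, D 3.127, G 1.948, C 1.228, E 1.344, A 5.783.
Rounding down: B 3, H 4, F 4, D 3, G 1, C 1, E 1, A 5 (total 22).
A receives 5.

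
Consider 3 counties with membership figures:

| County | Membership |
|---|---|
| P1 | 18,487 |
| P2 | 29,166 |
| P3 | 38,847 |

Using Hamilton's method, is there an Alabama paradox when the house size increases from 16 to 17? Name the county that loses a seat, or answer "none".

At 16 seats: P1 4, P2 5, P3 7.
At 17 seats: P1 3, P2 6, P3 8.
P1 drops from 4 to 3.

P1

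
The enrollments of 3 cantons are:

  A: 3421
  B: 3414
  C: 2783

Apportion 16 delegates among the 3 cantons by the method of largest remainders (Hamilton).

Standard divisor: 9618 ÷ 16 ≈ 601.125.
Standard quotas: A 5.691, B 5.679, C 4.630.
Lower quotas: A 5, B 5, C 4 (sum 14, leaving 2 seats).
Remainders in descending order: A 0.691, B 0.679, C 0.630.
Largest remainders: A, B receive the extra seats.

A 6; B 6; C 4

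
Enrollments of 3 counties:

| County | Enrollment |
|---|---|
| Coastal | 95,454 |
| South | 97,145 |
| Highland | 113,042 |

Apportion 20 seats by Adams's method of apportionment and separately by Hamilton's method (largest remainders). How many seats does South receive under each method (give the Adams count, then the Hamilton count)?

7 and 6

Adams: Coastal 6, South 7, Highland 7.
Hamilton: Coastal 6, South 6, Highland 8.
South gets 7 under Adams and 6 under Hamilton.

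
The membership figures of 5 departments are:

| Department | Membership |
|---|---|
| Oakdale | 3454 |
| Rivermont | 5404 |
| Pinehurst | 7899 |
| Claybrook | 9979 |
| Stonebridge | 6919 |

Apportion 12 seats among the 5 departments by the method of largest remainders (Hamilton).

The standard divisor is 33655/12 ≈ 2804.583.
Standard quotas: Oakdale 1.2316, Rivermont 1.9268, Pinehurst 2.8165, Claybrook 3.5581, Stonebridge 2.4670.
Lower quotas: Oakdale 1, Rivermont 1, Pinehurst 2, Claybrook 3, Stonebridge 2 (sum 9, leaving 3 seats).
Remainders in descending order: Rivermont 0.9268, Pinehurst 0.8165, Claybrook 0.5581, Stonebridge 0.4670, Oakdale 0.2316.
Largest remainders: Rivermont, Pinehurst, Claybrook receive the extra seats.

Oakdale 1, Rivermont 2, Pinehurst 3, Claybrook 4, Stonebridge 2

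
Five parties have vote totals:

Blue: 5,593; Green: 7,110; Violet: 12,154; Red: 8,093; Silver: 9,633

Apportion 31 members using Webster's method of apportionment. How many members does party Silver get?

7

Standard divisor 42583/31 ≈ 1373.645; standard quotas: Blue 4.072, Green 5.176, Violet 8.848, Red 5.892, Silver 7.013.
Rounding to the nearest integer gives Blue 4, Green 5, Violet 9, Red 6, Silver 7 — total 31, matching the house size, so no adjustment is needed.
Silver receives 7.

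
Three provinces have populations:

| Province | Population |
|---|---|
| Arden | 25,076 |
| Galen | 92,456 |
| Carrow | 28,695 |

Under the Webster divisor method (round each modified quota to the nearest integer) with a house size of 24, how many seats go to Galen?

15

Standard divisor 146227/24 ≈ 6092.792; standard quotas: Arden 4.116, Galen 15.175, Carrow 4.710.
Rounding to the nearest integer gives Arden 4, Galen 15, Carrow 5 — total 24, matching the house size, so no adjustment is needed.
Galen receives 15.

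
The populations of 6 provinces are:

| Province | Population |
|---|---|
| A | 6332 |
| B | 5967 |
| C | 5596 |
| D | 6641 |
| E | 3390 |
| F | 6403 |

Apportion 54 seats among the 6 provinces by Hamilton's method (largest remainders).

A 10; B 9; C 9; D 11; E 5; F 10

The standard divisor is 34329/54 ≈ 635.722.
Standard quotas: A 9.9603, B 9.3862, C 8.8026, D 10.4464, E 5.3325, F 10.0720.
Lower quotas: A 9, B 9, C 8, D 10, E 5, F 10 (sum 51, leaving 3 seats).
Remainders in descending order: A 0.9603, C 0.8026, D 0.4464, B 0.3862, E 0.3325, F 0.0720.
Largest remainders: A, C, D receive the extra seats.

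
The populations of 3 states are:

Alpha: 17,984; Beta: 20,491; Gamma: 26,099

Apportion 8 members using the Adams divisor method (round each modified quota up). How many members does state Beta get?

3

Standard divisor 64574/8 ≈ 8071.75; standard quotas: Alpha 2.228, Beta 2.539, Gamma 3.233.
Rounding up gives 3, 3, 4 = 10 seats, so the divisor must be adjusted.
With modified divisor 9600: modified quotas Alpha 1.873, Beta 2.134, Gamma 2.719.
Rounding up: Alpha 2, Beta 3, Gamma 3 (total 8).
Beta receives 3.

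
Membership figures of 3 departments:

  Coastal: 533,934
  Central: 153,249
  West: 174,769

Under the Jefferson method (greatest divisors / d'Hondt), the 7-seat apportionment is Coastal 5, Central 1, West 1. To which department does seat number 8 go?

Priority for the next seat is population ÷ (current seats + 1).
Priorities: Coastal 88989.000, Central 76624.500, West 87384.500.
Highest priority: Coastal.

Coastal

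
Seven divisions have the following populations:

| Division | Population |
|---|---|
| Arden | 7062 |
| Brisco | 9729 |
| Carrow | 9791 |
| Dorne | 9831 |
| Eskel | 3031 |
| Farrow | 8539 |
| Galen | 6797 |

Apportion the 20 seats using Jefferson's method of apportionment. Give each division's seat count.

Arden=2, Brisco=4, Carrow=4, Dorne=4, Eskel=1, Farrow=3, Galen=2

Standard divisor 54780/20 ≈ 2739; standard quotas: Arden 2.578, Brisco 3.552, Carrow 3.575, Dorne 3.589, Eskel 1.107, Farrow 3.118, Galen 2.482.
Rounding down gives 2, 3, 3, 3, 1, 3, 2 = 17 seats, so the divisor must be adjusted.
With modified divisor 2400: modified quotas Arden 2.942, Brisco 4.054, Carrow 4.080, Dorne 4.096, Eskel 1.263, Farrow 3.558, Galen 2.832.
Rounding down: Arden 2, Brisco 4, Carrow 4, Dorne 4, Eskel 1, Farrow 3, Galen 2 (total 20).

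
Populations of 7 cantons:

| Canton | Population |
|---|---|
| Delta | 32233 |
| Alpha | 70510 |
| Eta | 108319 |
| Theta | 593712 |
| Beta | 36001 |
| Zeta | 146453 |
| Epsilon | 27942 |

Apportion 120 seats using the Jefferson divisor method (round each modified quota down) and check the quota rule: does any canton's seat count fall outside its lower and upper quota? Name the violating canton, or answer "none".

Standard quotas: Delta 3.810, Alpha 8.335, Eta 12.804, Theta 70.181, Beta 4.256, Zeta 17.312, Epsilon 3.303.
Jefferson allocation: Delta 3, Alpha 8, Eta 13, Theta 72, Beta 4, Zeta 17, Epsilon 3.
Theta has quota 70.181 (lower 70, upper 71) but receives 72 — outside the quota interval.

Theta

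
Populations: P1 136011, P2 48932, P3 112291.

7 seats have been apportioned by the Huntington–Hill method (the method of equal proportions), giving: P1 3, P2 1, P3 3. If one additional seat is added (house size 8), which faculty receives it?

Priority for the next seat is population ÷ (√(s·(s+1))).
Priorities: P1 39262.994, P2 34600.149, P3 32415.620.
Highest priority: P1.

P1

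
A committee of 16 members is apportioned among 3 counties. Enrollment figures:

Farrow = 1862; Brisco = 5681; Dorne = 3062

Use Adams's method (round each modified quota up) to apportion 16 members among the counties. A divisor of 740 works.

With modified divisor 740: modified quotas Farrow 2.516, Brisco 7.677, Dorne 4.138.
Rounding up: Farrow 3, Brisco 8, Dorne 5 (total 16).

Farrow 3, Brisco 8, Dorne 5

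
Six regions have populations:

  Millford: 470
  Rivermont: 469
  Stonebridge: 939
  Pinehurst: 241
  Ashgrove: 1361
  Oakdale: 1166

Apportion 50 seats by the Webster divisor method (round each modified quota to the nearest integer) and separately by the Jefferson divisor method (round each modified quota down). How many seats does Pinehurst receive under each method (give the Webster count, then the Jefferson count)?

Webster: Millford 5, Rivermont 5, Stonebridge 10, Pinehurst 3, Ashgrove 15, Oakdale 12.
Jefferson: Millford 5, Rivermont 5, Stonebridge 10, Pinehurst 2, Ashgrove 15, Oakdale 13.
Pinehurst gets 3 under Webster and 2 under Jefferson.

3 and 2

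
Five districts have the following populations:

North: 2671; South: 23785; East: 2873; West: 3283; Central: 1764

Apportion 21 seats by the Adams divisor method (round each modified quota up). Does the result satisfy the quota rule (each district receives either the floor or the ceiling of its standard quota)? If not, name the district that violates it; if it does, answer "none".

Standard quotas: North 1.632, South 14.530, East 1.755, West 2.006, Central 1.078.
Adams allocation: North 2, South 14, East 2, West 2, Central 1.
Every allocation lies between the lower and upper quota.

none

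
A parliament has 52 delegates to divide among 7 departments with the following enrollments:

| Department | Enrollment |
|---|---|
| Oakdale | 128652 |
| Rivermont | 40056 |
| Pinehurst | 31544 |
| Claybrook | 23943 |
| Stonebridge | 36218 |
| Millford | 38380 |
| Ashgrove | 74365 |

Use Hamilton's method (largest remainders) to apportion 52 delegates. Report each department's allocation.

Oakdale=18, Rivermont=6, Pinehurst=5, Claybrook=3, Stonebridge=5, Millford=5, Ashgrove=10

Standard divisor: 373158 ÷ 52 ≈ 7176.115.
Standard quotas: Oakdale 17.9278, Rivermont 5.5819, Pinehurst 4.3957, Claybrook 3.3365, Stonebridge 5.0470, Millford 5.3483, Ashgrove 10.3628.
Lower quotas: Oakdale 17, Rivermont 5, Pinehurst 4, Claybrook 3, Stonebridge 5, Millford 5, Ashgrove 10 (sum 49, leaving 3 seats).
Remainders in descending order: Oakdale 0.9278, Rivermont 0.5819, Pinehurst 0.3957, Ashgrove 0.3628, Millford 0.3483, Claybrook 0.3365, Stonebridge 0.0470.
Largest remainders: Oakdale, Rivermont, Pinehurst receive the extra seats.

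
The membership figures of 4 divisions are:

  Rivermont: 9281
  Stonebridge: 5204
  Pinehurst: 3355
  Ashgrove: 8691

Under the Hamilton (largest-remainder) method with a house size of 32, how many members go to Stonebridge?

Total 26531; standard divisor 26531/32 ≈ 829.094.
Standard quotas: Rivermont 11.1942, Stonebridge 6.2767, Pinehurst 4.0466, Ashgrove 10.4825.
Lower quotas: Rivermont 11, Stonebridge 6, Pinehurst 4, Ashgrove 10 (sum 31, leaving 1 seat).
Remainders in descending order: Ashgrove 0.4825, Stonebridge 0.2767, Rivermont 0.1942, Pinehurst 0.0466.
Largest remainder: Ashgrove receives the extra seat.
Stonebridge receives 6.

6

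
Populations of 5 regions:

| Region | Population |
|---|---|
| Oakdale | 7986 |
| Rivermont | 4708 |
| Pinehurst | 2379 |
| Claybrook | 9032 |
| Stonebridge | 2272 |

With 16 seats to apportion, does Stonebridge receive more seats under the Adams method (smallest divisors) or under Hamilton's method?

Adams: Oakdale 4, Rivermont 3, Pinehurst 2, Claybrook 5, Stonebridge 2.
Hamilton: Oakdale 5, Rivermont 3, Pinehurst 1, Claybrook 6, Stonebridge 1.
Stonebridge gets 2 under Adams and 1 under Hamilton.

Adams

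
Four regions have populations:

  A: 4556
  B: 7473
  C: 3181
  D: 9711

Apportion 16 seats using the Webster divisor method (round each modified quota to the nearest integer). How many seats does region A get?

3

Standard divisor 24921/16 ≈ 1557.562; standard quotas: A 2.925, B 4.798, C 2.042, D 6.235.
Rounding to the nearest integer gives A 3, B 5, C 2, D 6 — total 16, matching the house size, so no adjustment is needed.
A receives 3.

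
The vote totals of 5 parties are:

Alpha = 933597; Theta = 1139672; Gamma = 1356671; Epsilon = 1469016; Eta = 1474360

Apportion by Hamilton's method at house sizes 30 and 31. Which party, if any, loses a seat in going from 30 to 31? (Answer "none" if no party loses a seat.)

At 30 seats: Alpha 5, Theta 5, Gamma 6, Epsilon 7, Eta 7.
At 31 seats: Alpha 4, Theta 6, Gamma 7, Epsilon 7, Eta 7.
Alpha drops from 5 to 4.

Alpha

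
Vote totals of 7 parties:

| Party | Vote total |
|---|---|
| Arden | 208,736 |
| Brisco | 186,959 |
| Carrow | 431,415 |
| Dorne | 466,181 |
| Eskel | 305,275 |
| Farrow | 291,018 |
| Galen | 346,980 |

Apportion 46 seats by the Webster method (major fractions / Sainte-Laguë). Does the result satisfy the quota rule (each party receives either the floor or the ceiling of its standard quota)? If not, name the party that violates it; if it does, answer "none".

Standard quotas: Arden 4.293, Brisco 3.845, Carrow 8.873, Dorne 9.588, Eskel 6.279, Farrow 5.985, Galen 7.136.
Webster allocation: Arden 4, Brisco 4, Carrow 9, Dorne 10, Eskel 6, Farrow 6, Galen 7.
Every allocation lies between the lower and upper quota.

none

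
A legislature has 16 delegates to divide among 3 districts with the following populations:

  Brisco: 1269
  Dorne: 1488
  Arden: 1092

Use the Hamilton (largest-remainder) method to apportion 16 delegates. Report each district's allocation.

The standard divisor is 3849/16 ≈ 240.562.
Standard quotas: Brisco 5.275, Dorne 6.186, Arden 4.539.
Lower quotas: Brisco 5, Dorne 6, Arden 4 (sum 15, leaving 1 seat).
Remainders in descending order: Arden 0.539, Brisco 0.275, Dorne 0.186.
The surplus seat goes to Arden.

Brisco 5, Dorne 6, Arden 5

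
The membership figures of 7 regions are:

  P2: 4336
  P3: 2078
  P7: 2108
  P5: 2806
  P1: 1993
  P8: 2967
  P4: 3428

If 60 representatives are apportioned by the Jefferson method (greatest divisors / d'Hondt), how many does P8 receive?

Standard divisor 19716/60 ≈ 328.6; standard quotas: P2 13.195, P3 6.324, P7 6.415, P5 8.539, P1 6.065, P8 9.029, P4 10.432.
Rounding down gives 13, 6, 6, 8, 6, 9, 10 = 58 seats, so the divisor must be adjusted.
With modified divisor 311: modified quotas P2 13.942, P3 6.682, P7 6.778, P5 9.023, P1 6.408, P8 9.540, P4 11.023.
Rounding down: P2 13, P3 6, P7 6, P5 9, P1 6, P8 9, P4 11 (total 60).
P8 receives 9.

9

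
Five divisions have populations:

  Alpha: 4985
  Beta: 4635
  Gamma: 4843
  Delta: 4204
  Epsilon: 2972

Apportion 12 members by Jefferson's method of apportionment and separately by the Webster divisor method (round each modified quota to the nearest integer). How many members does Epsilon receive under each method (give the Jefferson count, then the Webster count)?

1 and 2

Jefferson: Alpha 3, Beta 3, Gamma 3, Delta 2, Epsilon 1.
Webster: Alpha 3, Beta 2, Gamma 3, Delta 2, Epsilon 2.
Epsilon gets 1 under Jefferson and 2 under Webster.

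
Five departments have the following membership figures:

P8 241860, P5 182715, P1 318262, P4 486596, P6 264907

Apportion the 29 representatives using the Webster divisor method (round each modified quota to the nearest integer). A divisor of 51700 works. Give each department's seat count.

P8 5, P5 4, P1 6, P4 9, P6 5

With modified divisor 51700: modified quotas P8 4.678, P5 3.534, P1 6.156, P4 9.412, P6 5.124.
Rounding to the nearest integer: P8 5, P5 4, P1 6, P4 9, P6 5 (total 29).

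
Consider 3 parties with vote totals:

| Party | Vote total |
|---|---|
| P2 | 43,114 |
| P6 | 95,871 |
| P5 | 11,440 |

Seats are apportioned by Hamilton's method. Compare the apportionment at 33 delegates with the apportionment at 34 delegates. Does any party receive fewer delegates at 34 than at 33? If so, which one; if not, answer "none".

P5

At 33 seats: P2 9, P6 21, P5 3.
At 34 seats: P2 10, P6 22, P5 2.
P5 drops from 3 to 2.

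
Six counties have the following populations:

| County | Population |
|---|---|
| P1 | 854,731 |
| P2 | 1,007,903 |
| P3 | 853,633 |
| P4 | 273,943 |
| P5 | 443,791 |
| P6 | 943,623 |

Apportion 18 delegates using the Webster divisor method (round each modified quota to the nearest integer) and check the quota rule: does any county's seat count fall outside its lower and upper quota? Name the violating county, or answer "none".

none

Standard quotas: P1 3.514, P2 4.144, P3 3.510, P4 1.126, P5 1.825, P6 3.880.
Webster allocation: P1 4, P2 4, P3 3, P4 1, P5 2, P6 4.
Every allocation lies between the lower and upper quota.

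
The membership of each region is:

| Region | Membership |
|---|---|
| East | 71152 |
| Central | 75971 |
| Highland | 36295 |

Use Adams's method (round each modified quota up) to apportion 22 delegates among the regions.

East 8; Central 9; Highland 5

Standard divisor 183418/22 ≈ 8337.182; standard quotas: East 8.534, Central 9.112, Highland 4.353.
Rounding up gives 9, 10, 5 = 24 seats, so the divisor must be adjusted.
With modified divisor 9000: modified quotas East 7.906, Central 8.441, Highland 4.033.
Rounding up: East 8, Central 9, Highland 5 (total 22).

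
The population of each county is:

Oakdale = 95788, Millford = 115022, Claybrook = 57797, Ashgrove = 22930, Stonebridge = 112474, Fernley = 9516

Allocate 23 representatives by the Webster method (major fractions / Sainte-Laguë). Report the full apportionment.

Oakdale 5, Millford 7, Claybrook 3, Ashgrove 1, Stonebridge 6, Fernley 1

Standard divisor 413527/23 ≈ 17979.435; standard quotas: Oakdale 5.328, Millford 6.397, Claybrook 3.215, Ashgrove 1.275, Stonebridge 6.256, Fernley 0.529.
Rounding to the nearest integer gives 5, 6, 3, 1, 6, 1 = 22 seats, so the divisor must be adjusted.
With modified divisor 17600: modified quotas Oakdale 5.442, Millford 6.535, Claybrook 3.284, Ashgrove 1.303, Stonebridge 6.391, Fernley 0.541.
Rounding to the nearest integer: Oakdale 5, Millford 7, Claybrook 3, Ashgrove 1, Stonebridge 6, Fernley 1 (total 23).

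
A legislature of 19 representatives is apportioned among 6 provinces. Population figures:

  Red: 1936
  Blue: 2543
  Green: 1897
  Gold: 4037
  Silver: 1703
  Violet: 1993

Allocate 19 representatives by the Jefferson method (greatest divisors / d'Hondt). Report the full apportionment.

Standard divisor 14109/19 ≈ 742.579; standard quotas: Red 2.607, Blue 3.425, Green 2.555, Gold 5.436, Silver 2.293, Violet 2.684.
Rounding down gives 2, 3, 2, 5, 2, 2 = 16 seats, so the divisor must be adjusted.
With modified divisor 640: modified quotas Red 3.025, Blue 3.973, Green 2.964, Gold 6.308, Silver 2.661, Violet 3.114.
Rounding down: Red 3, Blue 3, Green 2, Gold 6, Silver 2, Violet 3 (total 19).

Red 3; Blue 3; Green 2; Gold 6; Silver 2; Violet 3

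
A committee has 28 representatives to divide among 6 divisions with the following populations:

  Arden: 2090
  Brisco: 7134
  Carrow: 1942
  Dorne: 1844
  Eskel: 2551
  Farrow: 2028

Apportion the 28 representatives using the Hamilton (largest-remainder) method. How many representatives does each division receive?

Arden: 3, Brisco: 12, Carrow: 3, Dorne: 3, Eskel: 4, Farrow: 3

Total 17589; standard divisor 17589/28 ≈ 628.179.
Standard quotas: Arden 3.3271, Brisco 11.3566, Carrow 3.0915, Dorne 2.9355, Eskel 4.0609, Farrow 3.2284.
Lower quotas: Arden 3, Brisco 11, Carrow 3, Dorne 2, Eskel 4, Farrow 3 (sum 26, leaving 2 seats).
Remainders in descending order: Dorne 0.9355, Brisco 0.3566, Arden 0.3271, Farrow 0.2284, Carrow 0.0915, Eskel 0.0609.
The surplus seats go to Dorne, Brisco.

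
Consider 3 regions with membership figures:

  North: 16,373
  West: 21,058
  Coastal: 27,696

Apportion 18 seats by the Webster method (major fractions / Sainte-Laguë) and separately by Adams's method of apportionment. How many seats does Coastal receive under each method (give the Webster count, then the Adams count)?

Webster: North 4, West 6, Coastal 8.
Adams: North 5, West 6, Coastal 7.
Coastal gets 8 under Webster and 7 under Adams.

8 and 7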